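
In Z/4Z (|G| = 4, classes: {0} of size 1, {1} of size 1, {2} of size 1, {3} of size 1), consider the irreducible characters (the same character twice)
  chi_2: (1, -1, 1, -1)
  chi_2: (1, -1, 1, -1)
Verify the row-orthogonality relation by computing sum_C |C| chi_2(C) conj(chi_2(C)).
Sum = 4 = |G| = 4; so <chi_2, chi_2> = 1 (norm-1 confirms irreducibility).

Compute term by term over conjugacy classes (|C| * chi_2(C) * conj(chi_2(C))):
  1*(1)*conj(1) + 1*(-1)*conj(-1) + 1*(1)*conj(1) + 1*(-1)*conj(-1)
  = (1) + (1) + (1) + (1)
  = 4.
(Exp terms are combined using exp(i*s)*conj(exp(i*t)) = exp(i*(s-t)), and sums of them are collapsed using the identity that for every m > 1 the m distinct m-th roots of unity sum to 0, e.g. 1 + exp(2*I*pi/3) + exp(-2*I*pi/3) = 0.)
Dividing by |G| = 4 gives 4/4 = 1, matching the row-orthogonality relation <chi_2, chi_2> = [chi_2 = chi_2].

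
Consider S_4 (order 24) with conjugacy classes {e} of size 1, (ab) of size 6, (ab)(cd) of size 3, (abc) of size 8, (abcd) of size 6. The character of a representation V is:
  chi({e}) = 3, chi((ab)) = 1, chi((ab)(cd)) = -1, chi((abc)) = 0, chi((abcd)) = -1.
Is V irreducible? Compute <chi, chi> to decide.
Irreducible: <chi, chi> = 1.

Why: <chi, chi> = (1/|G|) sum_C |C| * |chi(C)|^2 = (1/24)[1*|3|^2 + 6*|1|^2 + 3*|-1|^2 + 8*|0|^2 + 6*|-1|^2]
  = (1/24)[(9) + (6) + (3) + (0) + (6)] = 24/24 = 1.
A character is irreducible iff <chi, chi> = 1, so this representation is irreducible.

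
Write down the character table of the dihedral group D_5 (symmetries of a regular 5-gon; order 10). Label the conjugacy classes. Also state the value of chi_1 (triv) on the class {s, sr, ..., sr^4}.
Conjugacy classes: {e} of size 1, {r^1, r^4} of size 2, {r^2, r^3} of size 2, {s, sr, ..., sr^4} of size 5.
Character table:
  irrep \ class              {e} (size 1)  {r^1, r^4} (size 2)  {r^2, r^3} (size 2)  {s, sr, ..., sr^4} (size 5)
  chi_1 (triv)               1             1                    1                    1                          
  chi_2 (sign: r->1, s->-1)  1             1                    1                    -1                         
  chi_3 (2d, j=1)            2             -1/2 + sqrt(5)/2     -sqrt(5)/2 - 1/2     0                          
  chi_4 (2d, j=2)            2             -sqrt(5)/2 - 1/2     -1/2 + sqrt(5)/2     0                          

Spot check: chi_1 (triv) on {s, sr, ..., sr^4} = 1.

Solution. D_5 has order 2*5 = 10 with 4 conjugacy classes, hence 4 irreducibles. Sum of squared dims 1 + 1 + 4 + 4 = 10 = |G|. Linear characters come from the abelianisation; the 2-dimensional irreps have character r^k -> 2*cos(2*pi*j*k/5), reflections -> 0.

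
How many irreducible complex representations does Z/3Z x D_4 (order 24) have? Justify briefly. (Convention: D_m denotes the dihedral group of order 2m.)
15

Justification: The number of irreducible complex representations of a finite group equals its number of conjugacy classes. For a direct product, #classes(G x H) = #classes(G) * #classes(H). Z/3Z has 3 classes (abelian), D_4 has 5 classes, so 3 * 5 = 15, so Z/3Z x D_4 (order 24) has exactly 15 irreducible complex representations.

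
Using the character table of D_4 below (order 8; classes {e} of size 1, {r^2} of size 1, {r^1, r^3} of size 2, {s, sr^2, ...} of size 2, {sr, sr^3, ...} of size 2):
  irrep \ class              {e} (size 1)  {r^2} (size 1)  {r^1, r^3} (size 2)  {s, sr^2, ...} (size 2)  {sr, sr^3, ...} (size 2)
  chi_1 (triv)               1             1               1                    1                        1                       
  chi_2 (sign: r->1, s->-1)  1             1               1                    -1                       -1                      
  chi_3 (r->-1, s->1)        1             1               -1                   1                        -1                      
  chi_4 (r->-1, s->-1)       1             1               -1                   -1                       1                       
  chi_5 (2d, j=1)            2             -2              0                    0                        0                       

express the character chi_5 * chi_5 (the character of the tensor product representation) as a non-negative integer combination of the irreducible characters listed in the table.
chi_5 tensor chi_5 = chi_1 + chi_2 + chi_3 + chi_4 (all other irreducibles have multiplicity 0).

Working: The character of a tensor product is the pointwise product (chi_5 * chi_5)(C) = chi_5(C) * chi_5(C):
  {e}: (2)*(2), {r^2}: (-2)*(-2), {r^1, r^3}: (0)*(0), {s, sr^2, ...}: (0)*(0), {sr, sr^3, ...}: (0)*(0)
so (chi_5 * chi_5) takes values
  {e} -> 4, {r^2} -> 4, {r^1, r^3} -> 0, {s, sr^2, ...} -> 0, {sr, sr^3, ...} -> 0.
Now take the inner product of this character with each irreducible chi from the table, <chi_5*chi_5, chi> = (1/8) sum_C |C| (chi_5*chi_5)(C) conj(chi(C)):
  <chi_5*chi_5, chi_1> = (1/8)[1*(4)*conj(1) + 1*(4)*conj(1) + 2*(0)*conj(1) + 2*(0)*conj(1) + 2*(0)*conj(1)]
      = (1/8)[(4) + (4) + (0) + (0) + (0)] = 8/8 = 1
  <chi_5*chi_5, chi_2> = (1/8)[1*(4)*conj(1) + 1*(4)*conj(1) + 2*(0)*conj(1) + 2*(0)*conj(-1) + 2*(0)*conj(-1)]
      = (1/8)[(4) + (4) + (0) + (0) + (0)] = 8/8 = 1
  <chi_5*chi_5, chi_3> = (1/8)[1*(4)*conj(1) + 1*(4)*conj(1) + 2*(0)*conj(-1) + 2*(0)*conj(1) + 2*(0)*conj(-1)]
      = (1/8)[(4) + (4) + (0) + (0) + (0)] = 8/8 = 1
  <chi_5*chi_5, chi_4> = (1/8)[1*(4)*conj(1) + 1*(4)*conj(1) + 2*(0)*conj(-1) + 2*(0)*conj(-1) + 2*(0)*conj(1)]
      = (1/8)[(4) + (4) + (0) + (0) + (0)] = 8/8 = 1
  <chi_5*chi_5, chi_5> = (1/8)[1*(4)*conj(2) + 1*(4)*conj(-2) + 2*(0)*conj(0) + 2*(0)*conj(0) + 2*(0)*conj(0)]
      = (1/8)[(8) + (-8) + (0) + (0) + (0)] = 0/8 = 0
Hence the multiplicities are chi_1: 1, chi_2: 1, chi_3: 1, chi_4: 1. Dimension check: dim(chi_5)*dim(chi_5) = 2*2 = 4 and sum (mult * dim) = 1*1 + 1*1 + 1*1 + 1*1 = 4.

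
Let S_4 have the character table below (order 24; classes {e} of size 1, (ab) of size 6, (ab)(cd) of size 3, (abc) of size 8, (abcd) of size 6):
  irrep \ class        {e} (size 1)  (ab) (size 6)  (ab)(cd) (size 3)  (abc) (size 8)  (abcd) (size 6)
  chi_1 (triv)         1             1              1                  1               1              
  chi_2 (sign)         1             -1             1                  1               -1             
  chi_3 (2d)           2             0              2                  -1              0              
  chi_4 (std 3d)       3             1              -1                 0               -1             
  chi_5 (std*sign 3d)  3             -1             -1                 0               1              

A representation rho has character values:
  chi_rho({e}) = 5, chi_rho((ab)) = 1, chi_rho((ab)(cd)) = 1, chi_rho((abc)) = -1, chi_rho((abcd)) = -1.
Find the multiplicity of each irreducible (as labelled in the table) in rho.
Multiplicities: chi_1: 0, chi_2: 0, chi_3: 1, chi_4: 1, chi_5: 0.

Details: Use <chi_rho, chi> = (1/|G|) sum_C |C| * chi_rho(C) * conj(chi(C)) with |G| = 24 for each irreducible chi in the table:
  <chi_rho, chi_1> = (1/24)[1*(5)*conj(1) + 6*(1)*conj(1) + 3*(1)*conj(1) + 8*(-1)*conj(1) + 6*(-1)*conj(1)]
      = (1/24)[(5) + (6) + (3) + (-8) + (-6)] = 0/24 = 0
  <chi_rho, chi_2> = (1/24)[1*(5)*conj(1) + 6*(1)*conj(-1) + 3*(1)*conj(1) + 8*(-1)*conj(1) + 6*(-1)*conj(-1)]
      = (1/24)[(5) + (-6) + (3) + (-8) + (6)] = 0/24 = 0
  <chi_rho, chi_3> = (1/24)[1*(5)*conj(2) + 6*(1)*conj(0) + 3*(1)*conj(2) + 8*(-1)*conj(-1) + 6*(-1)*conj(0)]
      = (1/24)[(10) + (0) + (6) + (8) + (0)] = 24/24 = 1
  <chi_rho, chi_4> = (1/24)[1*(5)*conj(3) + 6*(1)*conj(1) + 3*(1)*conj(-1) + 8*(-1)*conj(0) + 6*(-1)*conj(-1)]
      = (1/24)[(15) + (6) + (-3) + (0) + (6)] = 24/24 = 1
  <chi_rho, chi_5> = (1/24)[1*(5)*conj(3) + 6*(1)*conj(-1) + 3*(1)*conj(-1) + 8*(-1)*conj(0) + 6*(-1)*conj(1)]
      = (1/24)[(15) + (-6) + (-3) + (0) + (-6)] = 0/24 = 0
Dimension check: dim(rho) = sum (mult * dim) = 0*1 + 0*1 + 1*2 + 1*3 + 0*3 = 5 = chi_rho(e) = 5.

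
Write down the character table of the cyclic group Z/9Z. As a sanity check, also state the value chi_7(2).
Character table of Z/9Z (irreps indexed chi_0,...,chi_8 with chi_k(m) = zeta_9^(k*m), zeta_9 = exp(2*pi*i/9)):
  irrep \ class  {0} (size 1)  {1} (size 1)    {2} (size 1)    {3} (size 1)    {4} (size 1)    {5} (size 1)    {6} (size 1)    {7} (size 1)    {8} (size 1)  
  chi_0          1             1               1               1               1               1               1               1               1             
  chi_1          1             exp(2*I*pi/9)   exp(4*I*pi/9)   exp(2*I*pi/3)   exp(8*I*pi/9)   exp(-8*I*pi/9)  exp(-2*I*pi/3)  exp(-4*I*pi/9)  exp(-2*I*pi/9)
  chi_2          1             exp(4*I*pi/9)   exp(8*I*pi/9)   exp(-2*I*pi/3)  exp(-2*I*pi/9)  exp(2*I*pi/9)   exp(2*I*pi/3)   exp(-8*I*pi/9)  exp(-4*I*pi/9)
  chi_3          1             exp(2*I*pi/3)   exp(-2*I*pi/3)  1               exp(2*I*pi/3)   exp(-2*I*pi/3)  1               exp(2*I*pi/3)   exp(-2*I*pi/3)
  chi_4          1             exp(8*I*pi/9)   exp(-2*I*pi/9)  exp(2*I*pi/3)   exp(-4*I*pi/9)  exp(4*I*pi/9)   exp(-2*I*pi/3)  exp(2*I*pi/9)   exp(-8*I*pi/9)
  chi_5          1             exp(-8*I*pi/9)  exp(2*I*pi/9)   exp(-2*I*pi/3)  exp(4*I*pi/9)   exp(-4*I*pi/9)  exp(2*I*pi/3)   exp(-2*I*pi/9)  exp(8*I*pi/9) 
  chi_6          1             exp(-2*I*pi/3)  exp(2*I*pi/3)   1               exp(-2*I*pi/3)  exp(2*I*pi/3)   1               exp(-2*I*pi/3)  exp(2*I*pi/3) 
  chi_7          1             exp(-4*I*pi/9)  exp(-8*I*pi/9)  exp(2*I*pi/3)   exp(2*I*pi/9)   exp(-2*I*pi/9)  exp(-2*I*pi/3)  exp(8*I*pi/9)   exp(4*I*pi/9) 
  chi_8          1             exp(-2*I*pi/9)  exp(-4*I*pi/9)  exp(-2*I*pi/3)  exp(-8*I*pi/9)  exp(8*I*pi/9)   exp(2*I*pi/3)   exp(4*I*pi/9)   exp(2*I*pi/9) 

Spot check: chi_7(2) = zeta_9^(7*2) = zeta_9^14 = exp(-8*I*pi/9).

Solution. Z/9Z is abelian, so all 9 irreducible complex representations are 1-dimensional. They are given by chi_k(m) = zeta_9^(k*m) for k = 0,...,8. Row orthogonality: sum_m chi_k(m) conj(chi_l(m)) = 9 * [k = l].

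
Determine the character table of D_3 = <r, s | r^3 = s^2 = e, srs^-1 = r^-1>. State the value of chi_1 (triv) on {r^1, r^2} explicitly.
Conjugacy classes: {e} of size 1, {r^1, r^2} of size 2, {s, sr, ..., sr^2} of size 3.
Character table:
  irrep \ class              {e} (size 1)  {r^1, r^2} (size 2)  {s, sr, ..., sr^2} (size 3)
  chi_1 (triv)               1             1                    1                          
  chi_2 (sign: r->1, s->-1)  1             1                    -1                         
  chi_3 (2d, j=1)            2             -1                   0                          

Spot check: chi_1 (triv) on {r^1, r^2} = 1.

Explanation: D_3 has order 2*3 = 6 with 3 conjugacy classes, hence 3 irreducibles. Sum of squared dims 1 + 1 + 4 = 6 = |G|. Linear characters come from the abelianisation; the 2-dimensional irreps have character r^k -> 2*cos(2*pi*j*k/3), reflections -> 0.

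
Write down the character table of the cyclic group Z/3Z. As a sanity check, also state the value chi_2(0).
Character table of Z/3Z (irreps indexed chi_0,...,chi_2 with chi_k(m) = zeta_3^(k*m), zeta_3 = exp(2*pi*i/3)):
  irrep \ class  {0} (size 1)  {1} (size 1)    {2} (size 1)  
  chi_0          1             1               1             
  chi_1          1             exp(2*I*pi/3)   exp(-2*I*pi/3)
  chi_2          1             exp(-2*I*pi/3)  exp(2*I*pi/3) 

Spot check: chi_2(0) = zeta_3^(2*0) = zeta_3^0 = 1.

Working: Z/3Z is abelian, so all 3 irreducible complex representations are 1-dimensional. They are given by chi_k(m) = zeta_3^(k*m) for k = 0,...,2. Row orthogonality: sum_m chi_k(m) conj(chi_l(m)) = 3 * [k = l].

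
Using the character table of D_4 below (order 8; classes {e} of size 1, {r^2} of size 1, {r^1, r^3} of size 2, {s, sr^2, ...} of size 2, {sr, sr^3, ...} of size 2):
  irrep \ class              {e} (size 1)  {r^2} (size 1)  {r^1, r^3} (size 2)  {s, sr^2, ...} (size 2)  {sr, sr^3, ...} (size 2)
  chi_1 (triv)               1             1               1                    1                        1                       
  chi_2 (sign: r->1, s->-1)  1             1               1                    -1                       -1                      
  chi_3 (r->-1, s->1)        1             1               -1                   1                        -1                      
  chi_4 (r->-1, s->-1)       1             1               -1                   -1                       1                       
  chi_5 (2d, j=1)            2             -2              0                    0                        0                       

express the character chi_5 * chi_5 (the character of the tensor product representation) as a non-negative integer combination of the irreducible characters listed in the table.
chi_5 tensor chi_5 = chi_1 + chi_2 + chi_3 + chi_4 (all other irreducibles have multiplicity 0).

Working: The character of a tensor product is the pointwise product (chi_5 * chi_5)(C) = chi_5(C) * chi_5(C):
  {e}: (2)*(2), {r^2}: (-2)*(-2), {r^1, r^3}: (0)*(0), {s, sr^2, ...}: (0)*(0), {sr, sr^3, ...}: (0)*(0)
so (chi_5 * chi_5) takes values
  {e} -> 4, {r^2} -> 4, {r^1, r^3} -> 0, {s, sr^2, ...} -> 0, {sr, sr^3, ...} -> 0.
Now take the inner product of this character with each irreducible chi from the table, <chi_5*chi_5, chi> = (1/8) sum_C |C| (chi_5*chi_5)(C) conj(chi(C)):
  <chi_5*chi_5, chi_1> = (1/8)[1*(4)*conj(1) + 1*(4)*conj(1) + 2*(0)*conj(1) + 2*(0)*conj(1) + 2*(0)*conj(1)]
      = (1/8)[(4) + (4) + (0) + (0) + (0)] = 8/8 = 1
  <chi_5*chi_5, chi_2> = (1/8)[1*(4)*conj(1) + 1*(4)*conj(1) + 2*(0)*conj(1) + 2*(0)*conj(-1) + 2*(0)*conj(-1)]
      = (1/8)[(4) + (4) + (0) + (0) + (0)] = 8/8 = 1
  <chi_5*chi_5, chi_3> = (1/8)[1*(4)*conj(1) + 1*(4)*conj(1) + 2*(0)*conj(-1) + 2*(0)*conj(1) + 2*(0)*conj(-1)]
      = (1/8)[(4) + (4) + (0) + (0) + (0)] = 8/8 = 1
  <chi_5*chi_5, chi_4> = (1/8)[1*(4)*conj(1) + 1*(4)*conj(1) + 2*(0)*conj(-1) + 2*(0)*conj(-1) + 2*(0)*conj(1)]
      = (1/8)[(4) + (4) + (0) + (0) + (0)] = 8/8 = 1
  <chi_5*chi_5, chi_5> = (1/8)[1*(4)*conj(2) + 1*(4)*conj(-2) + 2*(0)*conj(0) + 2*(0)*conj(0) + 2*(0)*conj(0)]
      = (1/8)[(8) + (-8) + (0) + (0) + (0)] = 0/8 = 0
Hence the multiplicities are chi_1: 1, chi_2: 1, chi_3: 1, chi_4: 1. Dimension check: dim(chi_5)*dim(chi_5) = 2*2 = 4 and sum (mult * dim) = 1*1 + 1*1 + 1*1 + 1*1 = 4.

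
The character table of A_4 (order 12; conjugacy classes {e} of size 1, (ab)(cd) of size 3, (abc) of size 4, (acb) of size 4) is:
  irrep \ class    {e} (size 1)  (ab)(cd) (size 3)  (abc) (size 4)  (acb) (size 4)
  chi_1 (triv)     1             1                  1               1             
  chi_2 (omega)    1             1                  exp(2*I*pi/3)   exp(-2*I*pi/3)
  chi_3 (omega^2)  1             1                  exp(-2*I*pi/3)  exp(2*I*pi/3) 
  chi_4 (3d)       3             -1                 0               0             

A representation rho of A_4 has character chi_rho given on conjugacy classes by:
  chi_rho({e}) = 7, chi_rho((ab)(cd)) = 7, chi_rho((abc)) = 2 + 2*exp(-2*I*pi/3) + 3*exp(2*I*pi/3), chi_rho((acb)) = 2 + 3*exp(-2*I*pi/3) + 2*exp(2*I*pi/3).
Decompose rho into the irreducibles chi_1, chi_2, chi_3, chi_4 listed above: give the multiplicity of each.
Multiplicities: chi_1: 2, chi_2: 3, chi_3: 2, chi_4: 0.

Argument: Use <chi_rho, chi> = (1/|G|) sum_C |C| * chi_rho(C) * conj(chi(C)) with |G| = 12 for each irreducible chi in the table:
  <chi_rho, chi_1> = (1/12)[1*(7)*conj(1) + 3*(7)*conj(1) + 4*(2 + 2*exp(-2*I*pi/3) + 3*exp(2*I*pi/3))*conj(1) + 4*(2 + 3*exp(-2*I*pi/3) + 2*exp(2*I*pi/3))*conj(1)]
      = (1/12)[(7) + (21) + (8 + 8*exp(-2*I*pi/3) + 12*exp(2*I*pi/3)) + (8 + 12*exp(-2*I*pi/3) + 8*exp(2*I*pi/3))] = 24/12 = 2
  <chi_rho, chi_2> = (1/12)[1*(7)*conj(1) + 3*(7)*conj(1) + 4*(2 + 2*exp(-2*I*pi/3) + 3*exp(2*I*pi/3))*conj(exp(2*I*pi/3)) + 4*(2 + 3*exp(-2*I*pi/3) + 2*exp(2*I*pi/3))*conj(exp(-2*I*pi/3))]
      = (1/12)[(7) + (21) + (4) + (4)] = 36/12 = 3
  <chi_rho, chi_3> = (1/12)[1*(7)*conj(1) + 3*(7)*conj(1) + 4*(2 + 2*exp(-2*I*pi/3) + 3*exp(2*I*pi/3))*conj(exp(-2*I*pi/3)) + 4*(2 + 3*exp(-2*I*pi/3) + 2*exp(2*I*pi/3))*conj(exp(2*I*pi/3))]
      = (1/12)[(7) + (21) + (8 + 12*exp(-2*I*pi/3) + 8*exp(2*I*pi/3)) + (8 + 8*exp(-2*I*pi/3) + 12*exp(2*I*pi/3))] = 24/12 = 2
  <chi_rho, chi_4> = (1/12)[1*(7)*conj(3) + 3*(7)*conj(-1) + 4*(2 + 2*exp(-2*I*pi/3) + 3*exp(2*I*pi/3))*conj(0) + 4*(2 + 3*exp(-2*I*pi/3) + 2*exp(2*I*pi/3))*conj(0)]
      = (1/12)[(21) + (-21) + (0) + (0)] = 0/12 = 0
(Exp terms are combined using exp(i*s)*conj(exp(i*t)) = exp(i*(s-t)), and sums of them are collapsed using the identity that for every m > 1 the m distinct m-th roots of unity sum to 0, e.g. 1 + exp(2*I*pi/3) + exp(-2*I*pi/3) = 0.)
Dimension check: dim(rho) = sum (mult * dim) = 2*1 + 3*1 + 2*1 + 0*3 = 7 = chi_rho(e) = 7.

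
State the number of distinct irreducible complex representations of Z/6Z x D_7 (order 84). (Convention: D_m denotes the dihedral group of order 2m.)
30

Derivation: The number of irreducible complex representations of a finite group equals its number of conjugacy classes. For a direct product, #classes(G x H) = #classes(G) * #classes(H). Z/6Z has 6 classes (abelian), D_7 has 5 classes, so 6 * 5 = 30, so Z/6Z x D_7 (order 84) has exactly 30 irreducible complex representations.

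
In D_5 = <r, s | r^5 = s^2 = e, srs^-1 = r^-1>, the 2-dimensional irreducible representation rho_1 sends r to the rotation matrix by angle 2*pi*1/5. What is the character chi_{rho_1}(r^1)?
chi_{rho_1}(r^1) = 2*cos(2*pi*1*1/5) = -1/2 + sqrt(5)/2

Explanation: rho_1(r^1) is rotation by angle 2*pi*1*1/5, whose trace is 2*cos(2*pi*1*1/5) = -1/2 + sqrt(5)/2.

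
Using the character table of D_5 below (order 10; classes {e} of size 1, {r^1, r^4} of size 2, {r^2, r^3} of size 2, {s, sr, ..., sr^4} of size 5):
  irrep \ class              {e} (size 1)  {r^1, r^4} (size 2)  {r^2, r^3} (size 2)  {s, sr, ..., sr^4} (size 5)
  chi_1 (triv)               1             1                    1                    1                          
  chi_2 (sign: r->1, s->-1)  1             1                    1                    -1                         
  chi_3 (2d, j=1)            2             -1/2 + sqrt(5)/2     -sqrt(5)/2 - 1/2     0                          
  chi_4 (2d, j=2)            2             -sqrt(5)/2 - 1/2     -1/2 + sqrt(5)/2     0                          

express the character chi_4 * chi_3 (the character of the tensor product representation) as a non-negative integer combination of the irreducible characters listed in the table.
chi_4 tensor chi_3 = chi_3 + chi_4 (all other irreducibles have multiplicity 0).

Reasoning: The character of a tensor product is the pointwise product (chi_4 * chi_3)(C) = chi_4(C) * chi_3(C):
  {e}: (2)*(2), {r^1, r^4}: (-sqrt(5)/2 - 1/2)*(-1/2 + sqrt(5)/2), {r^2, r^3}: (-1/2 + sqrt(5)/2)*(-sqrt(5)/2 - 1/2), {s, sr, ..., sr^4}: (0)*(0)
so (chi_4 * chi_3) takes values
  {e} -> 4, {r^1, r^4} -> -1, {r^2, r^3} -> -1, {s, sr, ..., sr^4} -> 0.
Now take the inner product of this character with each irreducible chi from the table, <chi_4*chi_3, chi> = (1/10) sum_C |C| (chi_4*chi_3)(C) conj(chi(C)):
  <chi_4*chi_3, chi_1> = (1/10)[1*(4)*conj(1) + 2*(-1)*conj(1) + 2*(-1)*conj(1) + 5*(0)*conj(1)]
      = (1/10)[(4) + (-2) + (-2) + (0)] = 0/10 = 0
  <chi_4*chi_3, chi_2> = (1/10)[1*(4)*conj(1) + 2*(-1)*conj(1) + 2*(-1)*conj(1) + 5*(0)*conj(-1)]
      = (1/10)[(4) + (-2) + (-2) + (0)] = 0/10 = 0
  <chi_4*chi_3, chi_3> = (1/10)[1*(4)*conj(2) + 2*(-1)*conj(-1/2 + sqrt(5)/2) + 2*(-1)*conj(-sqrt(5)/2 - 1/2) + 5*(0)*conj(0)]
      = (1/10)[(8) + (1 - sqrt(5)) + (1 + sqrt(5)) + (0)] = 10/10 = 1
  <chi_4*chi_3, chi_4> = (1/10)[1*(4)*conj(2) + 2*(-1)*conj(-sqrt(5)/2 - 1/2) + 2*(-1)*conj(-1/2 + sqrt(5)/2) + 5*(0)*conj(0)]
      = (1/10)[(8) + (1 + sqrt(5)) + (1 - sqrt(5)) + (0)] = 10/10 = 1
Hence the multiplicities are chi_3: 1, chi_4: 1. Dimension check: dim(chi_4)*dim(chi_3) = 2*2 = 4 and sum (mult * dim) = 1*2 + 1*2 = 4.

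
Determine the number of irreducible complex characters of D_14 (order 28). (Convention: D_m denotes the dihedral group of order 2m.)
10

Explanation: The number of irreducible complex representations of a finite group equals its number of conjugacy classes. D_14 has 10 conjugacy classes (n/2 + 3 for n even), so D_14 (order 28) has exactly 10 irreducible complex representations.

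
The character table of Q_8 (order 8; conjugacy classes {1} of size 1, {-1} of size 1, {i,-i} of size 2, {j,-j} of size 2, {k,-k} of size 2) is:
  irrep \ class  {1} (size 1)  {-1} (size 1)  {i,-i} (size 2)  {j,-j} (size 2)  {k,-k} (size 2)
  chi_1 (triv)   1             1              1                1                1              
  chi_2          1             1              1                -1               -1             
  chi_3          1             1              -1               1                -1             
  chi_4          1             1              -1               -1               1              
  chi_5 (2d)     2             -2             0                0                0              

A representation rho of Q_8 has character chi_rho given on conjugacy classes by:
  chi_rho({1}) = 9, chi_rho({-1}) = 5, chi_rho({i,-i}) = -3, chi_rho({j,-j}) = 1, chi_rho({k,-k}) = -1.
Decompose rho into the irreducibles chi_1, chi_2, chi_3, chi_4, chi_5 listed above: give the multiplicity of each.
Multiplicities: chi_1: 1, chi_2: 1, chi_3: 3, chi_4: 2, chi_5: 1.

Why: Use <chi_rho, chi> = (1/|G|) sum_C |C| * chi_rho(C) * conj(chi(C)) with |G| = 8 for each irreducible chi in the table:
  <chi_rho, chi_1> = (1/8)[1*(9)*conj(1) + 1*(5)*conj(1) + 2*(-3)*conj(1) + 2*(1)*conj(1) + 2*(-1)*conj(1)]
      = (1/8)[(9) + (5) + (-6) + (2) + (-2)] = 8/8 = 1
  <chi_rho, chi_2> = (1/8)[1*(9)*conj(1) + 1*(5)*conj(1) + 2*(-3)*conj(1) + 2*(1)*conj(-1) + 2*(-1)*conj(-1)]
      = (1/8)[(9) + (5) + (-6) + (-2) + (2)] = 8/8 = 1
  <chi_rho, chi_3> = (1/8)[1*(9)*conj(1) + 1*(5)*conj(1) + 2*(-3)*conj(-1) + 2*(1)*conj(1) + 2*(-1)*conj(-1)]
      = (1/8)[(9) + (5) + (6) + (2) + (2)] = 24/8 = 3
  <chi_rho, chi_4> = (1/8)[1*(9)*conj(1) + 1*(5)*conj(1) + 2*(-3)*conj(-1) + 2*(1)*conj(-1) + 2*(-1)*conj(1)]
      = (1/8)[(9) + (5) + (6) + (-2) + (-2)] = 16/8 = 2
  <chi_rho, chi_5> = (1/8)[1*(9)*conj(2) + 1*(5)*conj(-2) + 2*(-3)*conj(0) + 2*(1)*conj(0) + 2*(-1)*conj(0)]
      = (1/8)[(18) + (-10) + (0) + (0) + (0)] = 8/8 = 1
Dimension check: dim(rho) = sum (mult * dim) = 1*1 + 1*1 + 3*1 + 2*1 + 1*2 = 9 = chi_rho(e) = 9.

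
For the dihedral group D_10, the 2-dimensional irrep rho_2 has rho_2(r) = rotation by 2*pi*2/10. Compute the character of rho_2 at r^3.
chi_{rho_2}(r^3) = 2*cos(2*pi*2*3/10) = -sqrt(5)/2 - 1/2

Proof sketch: rho_2(r^3) is rotation by angle 2*pi*2*3/10, whose trace is 2*cos(2*pi*2*3/10) = -sqrt(5)/2 - 1/2.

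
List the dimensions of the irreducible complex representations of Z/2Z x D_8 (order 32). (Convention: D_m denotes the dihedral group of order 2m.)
Dimensions: 1, 1, 1, 1, 1, 1, 1, 1, 2, 2, 2, 2, 2, 2

Derivation: There are 14 irreducibles (= number of conjugacy classes). Their dimensions d_i satisfy sum d_i^2 = |G| = 32: 1 + 1 + 1 + 1 + 1 + 1 + 1 + 1 + 4 + 4 + 4 + 4 + 4 + 4 = 32. (For the product with Z/2Z: each of the 2 1-dim characters of Z/2Z tensors with each irrep of D_8, giving 2 copies of each D_8-dimension.)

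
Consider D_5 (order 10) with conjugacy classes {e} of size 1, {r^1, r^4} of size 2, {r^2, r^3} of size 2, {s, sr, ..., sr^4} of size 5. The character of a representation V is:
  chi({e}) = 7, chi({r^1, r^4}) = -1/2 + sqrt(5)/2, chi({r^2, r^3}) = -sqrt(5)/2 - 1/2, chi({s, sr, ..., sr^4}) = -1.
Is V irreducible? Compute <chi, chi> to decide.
Not irreducible (reducible): <chi, chi> = 6 > 1.

<chi, chi> = (1/|G|) sum_C |C| * |chi(C)|^2 = (1/10)[1*|7|^2 + 2*|-1/2 + sqrt(5)/2|^2 + 2*|-sqrt(5)/2 - 1/2|^2 + 5*|-1|^2]
  = (1/10)[(49) + (3 - sqrt(5)) + (sqrt(5) + 3) + (5)] = 60/10 = 6.
A character is irreducible iff <chi, chi> = 1, so this representation is reducible.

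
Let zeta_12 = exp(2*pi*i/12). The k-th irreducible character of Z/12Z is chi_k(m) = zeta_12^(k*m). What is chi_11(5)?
chi_11(5) = zeta_12^55 = exp(-5*I*pi/6)

Explanation: chi_11(5) = zeta_12^(11*5) = zeta_12^55. Since zeta_12^12 = 1, this equals zeta_12^7 = exp(2*pi*i*7/12) = exp(-5*I*pi/6).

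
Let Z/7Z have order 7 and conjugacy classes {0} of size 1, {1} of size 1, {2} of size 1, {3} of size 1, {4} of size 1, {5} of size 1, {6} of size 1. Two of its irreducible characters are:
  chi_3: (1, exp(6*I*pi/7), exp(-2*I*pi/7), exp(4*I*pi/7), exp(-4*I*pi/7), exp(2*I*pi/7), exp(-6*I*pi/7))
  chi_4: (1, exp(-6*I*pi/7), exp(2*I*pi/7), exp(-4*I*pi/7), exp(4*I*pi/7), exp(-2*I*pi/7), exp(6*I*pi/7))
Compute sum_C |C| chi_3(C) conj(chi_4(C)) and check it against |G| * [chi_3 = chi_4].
Sum = 0; so <chi_3, chi_4> = 0 (distinct irreducibles are orthogonal).

Proof sketch: Compute term by term over conjugacy classes (|C| * chi_3(C) * conj(chi_4(C))):
  1*(1)*conj(1) + 1*(exp(6*I*pi/7))*conj(exp(-6*I*pi/7)) + 1*(exp(-2*I*pi/7))*conj(exp(2*I*pi/7)) + 1*(exp(4*I*pi/7))*conj(exp(-4*I*pi/7)) + 1*(exp(-4*I*pi/7))*conj(exp(4*I*pi/7)) + 1*(exp(2*I*pi/7))*conj(exp(-2*I*pi/7)) + 1*(exp(-6*I*pi/7))*conj(exp(6*I*pi/7))
  = (1) + (exp(-2*I*pi/7)) + (exp(-4*I*pi/7)) + (exp(-6*I*pi/7)) + (exp(6*I*pi/7)) + (exp(4*I*pi/7)) + (exp(2*I*pi/7))
  = 0.
(Exp terms are combined using exp(i*s)*conj(exp(i*t)) = exp(i*(s-t)), and sums of them are collapsed using the identity that for every m > 1 the m distinct m-th roots of unity sum to 0, e.g. 1 + exp(2*I*pi/3) + exp(-2*I*pi/3) = 0.)
Dividing by |G| = 7 gives 0/7 = 0, matching the row-orthogonality relation <chi_3, chi_4> = [chi_3 = chi_4].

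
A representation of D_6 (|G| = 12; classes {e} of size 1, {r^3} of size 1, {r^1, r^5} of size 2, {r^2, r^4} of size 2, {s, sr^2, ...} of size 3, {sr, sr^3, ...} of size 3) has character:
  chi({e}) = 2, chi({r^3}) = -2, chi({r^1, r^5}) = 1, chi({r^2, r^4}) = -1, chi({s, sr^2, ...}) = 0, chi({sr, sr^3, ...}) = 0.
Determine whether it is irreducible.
Irreducible: <chi, chi> = 1.

Argument: <chi, chi> = (1/|G|) sum_C |C| * |chi(C)|^2 = (1/12)[1*|2|^2 + 1*|-2|^2 + 2*|1|^2 + 2*|-1|^2 + 3*|0|^2 + 3*|0|^2]
  = (1/12)[(4) + (4) + (2) + (2) + (0) + (0)] = 12/12 = 1.
A character is irreducible iff <chi, chi> = 1, so this representation is irreducible.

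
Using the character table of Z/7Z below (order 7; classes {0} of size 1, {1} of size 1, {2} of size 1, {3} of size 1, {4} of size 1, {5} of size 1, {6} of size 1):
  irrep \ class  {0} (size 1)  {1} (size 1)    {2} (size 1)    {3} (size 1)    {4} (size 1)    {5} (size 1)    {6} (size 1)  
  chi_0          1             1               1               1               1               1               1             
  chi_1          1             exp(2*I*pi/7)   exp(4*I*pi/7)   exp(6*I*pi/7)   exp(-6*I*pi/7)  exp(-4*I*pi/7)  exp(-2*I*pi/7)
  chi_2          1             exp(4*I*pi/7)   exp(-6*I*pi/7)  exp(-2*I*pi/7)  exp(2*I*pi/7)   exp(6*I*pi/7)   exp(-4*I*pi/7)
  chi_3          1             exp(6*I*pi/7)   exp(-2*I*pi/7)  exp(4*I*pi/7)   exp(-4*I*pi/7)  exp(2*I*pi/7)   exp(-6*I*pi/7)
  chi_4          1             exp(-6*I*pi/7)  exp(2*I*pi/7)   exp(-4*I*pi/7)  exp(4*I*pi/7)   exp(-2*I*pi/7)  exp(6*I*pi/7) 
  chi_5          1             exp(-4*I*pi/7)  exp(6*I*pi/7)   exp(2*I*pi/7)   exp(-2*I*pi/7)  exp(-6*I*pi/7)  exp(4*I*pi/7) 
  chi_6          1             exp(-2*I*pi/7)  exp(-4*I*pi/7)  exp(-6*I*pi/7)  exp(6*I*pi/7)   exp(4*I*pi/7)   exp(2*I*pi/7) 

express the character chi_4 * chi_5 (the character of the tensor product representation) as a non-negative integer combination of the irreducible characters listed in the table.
chi_4 tensor chi_5 = chi_2 (all other irreducibles have multiplicity 0).

Argument: The character of a tensor product is the pointwise product (chi_4 * chi_5)(C) = chi_4(C) * chi_5(C):
  {0}: (1)*(1), {1}: (exp(-6*I*pi/7))*(exp(-4*I*pi/7)), {2}: (exp(2*I*pi/7))*(exp(6*I*pi/7)), {3}: (exp(-4*I*pi/7))*(exp(2*I*pi/7)), {4}: (exp(4*I*pi/7))*(exp(-2*I*pi/7)), {5}: (exp(-2*I*pi/7))*(exp(-6*I*pi/7)), {6}: (exp(6*I*pi/7))*(exp(4*I*pi/7))
so (chi_4 * chi_5) takes values
  {0} -> 1, {1} -> exp(4*I*pi/7), {2} -> exp(-6*I*pi/7), {3} -> exp(-2*I*pi/7), {4} -> exp(2*I*pi/7), {5} -> exp(6*I*pi/7), {6} -> exp(-4*I*pi/7).
Now take the inner product of this character with each irreducible chi from the table, <chi_4*chi_5, chi> = (1/7) sum_C |C| (chi_4*chi_5)(C) conj(chi(C)):
  <chi_4*chi_5, chi_0> = (1/7)[1*(1)*conj(1) + 1*(exp(4*I*pi/7))*conj(1) + 1*(exp(-6*I*pi/7))*conj(1) + 1*(exp(-2*I*pi/7))*conj(1) + 1*(exp(2*I*pi/7))*conj(1) + 1*(exp(6*I*pi/7))*conj(1) + 1*(exp(-4*I*pi/7))*conj(1)]
      = (1/7)[(1) + (exp(4*I*pi/7)) + (exp(-6*I*pi/7)) + (exp(-2*I*pi/7)) + (exp(2*I*pi/7)) + (exp(6*I*pi/7)) + (exp(-4*I*pi/7))] = 0/7 = 0
  <chi_4*chi_5, chi_1> = (1/7)[1*(1)*conj(1) + 1*(exp(4*I*pi/7))*conj(exp(2*I*pi/7)) + 1*(exp(-6*I*pi/7))*conj(exp(4*I*pi/7)) + 1*(exp(-2*I*pi/7))*conj(exp(6*I*pi/7)) + 1*(exp(2*I*pi/7))*conj(exp(-6*I*pi/7)) + 1*(exp(6*I*pi/7))*conj(exp(-4*I*pi/7)) + 1*(exp(-4*I*pi/7))*conj(exp(-2*I*pi/7))]
      = (1/7)[(1) + (exp(2*I*pi/7)) + (exp(4*I*pi/7)) + (exp(6*I*pi/7)) + (exp(-6*I*pi/7)) + (exp(-4*I*pi/7)) + (exp(-2*I*pi/7))] = 0/7 = 0
  <chi_4*chi_5, chi_2> = (1/7)[1*(1)*conj(1) + 1*(exp(4*I*pi/7))*conj(exp(4*I*pi/7)) + 1*(exp(-6*I*pi/7))*conj(exp(-6*I*pi/7)) + 1*(exp(-2*I*pi/7))*conj(exp(-2*I*pi/7)) + 1*(exp(2*I*pi/7))*conj(exp(2*I*pi/7)) + 1*(exp(6*I*pi/7))*conj(exp(6*I*pi/7)) + 1*(exp(-4*I*pi/7))*conj(exp(-4*I*pi/7))]
      = (1/7)[(1) + (1) + (1) + (1) + (1) + (1) + (1)] = 7/7 = 1
  <chi_4*chi_5, chi_3> = (1/7)[1*(1)*conj(1) + 1*(exp(4*I*pi/7))*conj(exp(6*I*pi/7)) + 1*(exp(-6*I*pi/7))*conj(exp(-2*I*pi/7)) + 1*(exp(-2*I*pi/7))*conj(exp(4*I*pi/7)) + 1*(exp(2*I*pi/7))*conj(exp(-4*I*pi/7)) + 1*(exp(6*I*pi/7))*conj(exp(2*I*pi/7)) + 1*(exp(-4*I*pi/7))*conj(exp(-6*I*pi/7))]
      = (1/7)[(1) + (exp(-2*I*pi/7)) + (exp(-4*I*pi/7)) + (exp(-6*I*pi/7)) + (exp(6*I*pi/7)) + (exp(4*I*pi/7)) + (exp(2*I*pi/7))] = 0/7 = 0
  <chi_4*chi_5, chi_4> = (1/7)[1*(1)*conj(1) + 1*(exp(4*I*pi/7))*conj(exp(-6*I*pi/7)) + 1*(exp(-6*I*pi/7))*conj(exp(2*I*pi/7)) + 1*(exp(-2*I*pi/7))*conj(exp(-4*I*pi/7)) + 1*(exp(2*I*pi/7))*conj(exp(4*I*pi/7)) + 1*(exp(6*I*pi/7))*conj(exp(-2*I*pi/7)) + 1*(exp(-4*I*pi/7))*conj(exp(6*I*pi/7))]
      = (1/7)[(1) + (exp(-4*I*pi/7)) + (exp(6*I*pi/7)) + (exp(2*I*pi/7)) + (exp(-2*I*pi/7)) + (exp(-6*I*pi/7)) + (exp(4*I*pi/7))] = 0/7 = 0
  <chi_4*chi_5, chi_5> = (1/7)[1*(1)*conj(1) + 1*(exp(4*I*pi/7))*conj(exp(-4*I*pi/7)) + 1*(exp(-6*I*pi/7))*conj(exp(6*I*pi/7)) + 1*(exp(-2*I*pi/7))*conj(exp(2*I*pi/7)) + 1*(exp(2*I*pi/7))*conj(exp(-2*I*pi/7)) + 1*(exp(6*I*pi/7))*conj(exp(-6*I*pi/7)) + 1*(exp(-4*I*pi/7))*conj(exp(4*I*pi/7))]
      = (1/7)[(1) + (exp(-6*I*pi/7)) + (exp(2*I*pi/7)) + (exp(-4*I*pi/7)) + (exp(4*I*pi/7)) + (exp(-2*I*pi/7)) + (exp(6*I*pi/7))] = 0/7 = 0
  <chi_4*chi_5, chi_6> = (1/7)[1*(1)*conj(1) + 1*(exp(4*I*pi/7))*conj(exp(-2*I*pi/7)) + 1*(exp(-6*I*pi/7))*conj(exp(-4*I*pi/7)) + 1*(exp(-2*I*pi/7))*conj(exp(-6*I*pi/7)) + 1*(exp(2*I*pi/7))*conj(exp(6*I*pi/7)) + 1*(exp(6*I*pi/7))*conj(exp(4*I*pi/7)) + 1*(exp(-4*I*pi/7))*conj(exp(2*I*pi/7))]
      = (1/7)[(1) + (exp(6*I*pi/7)) + (exp(-2*I*pi/7)) + (exp(4*I*pi/7)) + (exp(-4*I*pi/7)) + (exp(2*I*pi/7)) + (exp(-6*I*pi/7))] = 0/7 = 0
(Exp terms are combined using exp(i*s)*conj(exp(i*t)) = exp(i*(s-t)), and sums of them are collapsed using the identity that for every m > 1 the m distinct m-th roots of unity sum to 0, e.g. 1 + exp(2*I*pi/3) + exp(-2*I*pi/3) = 0.)
Hence the multiplicities are chi_2: 1. Dimension check: dim(chi_4)*dim(chi_5) = 1*1 = 1 and sum (mult * dim) = 1*1 = 1.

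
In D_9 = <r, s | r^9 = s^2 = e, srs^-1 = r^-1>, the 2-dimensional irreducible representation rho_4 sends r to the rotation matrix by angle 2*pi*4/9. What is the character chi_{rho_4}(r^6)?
chi_{rho_4}(r^6) = 2*cos(2*pi*4*6/9) = -1

Reasoning: rho_4(r^6) is rotation by angle 2*pi*4*6/9, whose trace is 2*cos(2*pi*4*6/9) = -1.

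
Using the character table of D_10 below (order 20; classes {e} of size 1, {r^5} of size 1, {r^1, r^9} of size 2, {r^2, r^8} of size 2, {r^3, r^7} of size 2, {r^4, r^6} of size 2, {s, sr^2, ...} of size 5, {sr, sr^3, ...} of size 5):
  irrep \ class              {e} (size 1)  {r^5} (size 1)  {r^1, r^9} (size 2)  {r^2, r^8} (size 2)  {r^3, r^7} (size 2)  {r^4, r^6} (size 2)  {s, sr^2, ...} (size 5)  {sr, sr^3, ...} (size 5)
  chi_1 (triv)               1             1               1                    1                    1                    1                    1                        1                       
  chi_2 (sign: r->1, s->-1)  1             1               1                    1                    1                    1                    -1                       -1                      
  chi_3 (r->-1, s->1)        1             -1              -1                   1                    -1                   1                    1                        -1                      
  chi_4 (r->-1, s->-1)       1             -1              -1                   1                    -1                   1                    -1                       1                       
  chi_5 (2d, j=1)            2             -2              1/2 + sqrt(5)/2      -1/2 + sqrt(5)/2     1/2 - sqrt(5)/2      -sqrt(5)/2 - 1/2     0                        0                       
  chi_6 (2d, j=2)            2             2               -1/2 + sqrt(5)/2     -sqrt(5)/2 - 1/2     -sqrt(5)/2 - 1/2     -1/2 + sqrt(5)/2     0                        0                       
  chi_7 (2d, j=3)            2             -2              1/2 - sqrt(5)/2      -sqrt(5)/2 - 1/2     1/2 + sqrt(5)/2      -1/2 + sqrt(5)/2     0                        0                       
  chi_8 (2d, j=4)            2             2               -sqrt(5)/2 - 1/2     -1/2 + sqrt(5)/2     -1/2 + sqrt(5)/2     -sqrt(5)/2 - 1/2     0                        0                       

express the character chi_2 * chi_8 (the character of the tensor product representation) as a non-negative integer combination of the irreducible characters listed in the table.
chi_2 tensor chi_8 = chi_8 (all other irreducibles have multiplicity 0).

Justification: The character of a tensor product is the pointwise product (chi_2 * chi_8)(C) = chi_2(C) * chi_8(C):
  {e}: (1)*(2), {r^5}: (1)*(2), {r^1, r^9}: (1)*(-sqrt(5)/2 - 1/2), {r^2, r^8}: (1)*(-1/2 + sqrt(5)/2), {r^3, r^7}: (1)*(-1/2 + sqrt(5)/2), {r^4, r^6}: (1)*(-sqrt(5)/2 - 1/2), {s, sr^2, ...}: (-1)*(0), {sr, sr^3, ...}: (-1)*(0)
so (chi_2 * chi_8) takes values
  {e} -> 2, {r^5} -> 2, {r^1, r^9} -> -sqrt(5)/2 - 1/2, {r^2, r^8} -> -1/2 + sqrt(5)/2, {r^3, r^7} -> -1/2 + sqrt(5)/2, {r^4, r^6} -> -sqrt(5)/2 - 1/2, {s, sr^2, ...} -> 0, {sr, sr^3, ...} -> 0.
Now take the inner product of this character with each irreducible chi from the table, <chi_2*chi_8, chi> = (1/20) sum_C |C| (chi_2*chi_8)(C) conj(chi(C)):
  <chi_2*chi_8, chi_1> = (1/20)[1*(2)*conj(1) + 1*(2)*conj(1) + 2*(-sqrt(5)/2 - 1/2)*conj(1) + 2*(-1/2 + sqrt(5)/2)*conj(1) + 2*(-1/2 + sqrt(5)/2)*conj(1) + 2*(-sqrt(5)/2 - 1/2)*conj(1) + 5*(0)*conj(1) + 5*(0)*conj(1)]
      = (1/20)[(2) + (2) + (-sqrt(5) - 1) + (-1 + sqrt(5)) + (-1 + sqrt(5)) + (-sqrt(5) - 1) + (0) + (0)] = 0/20 = 0
  <chi_2*chi_8, chi_2> = (1/20)[1*(2)*conj(1) + 1*(2)*conj(1) + 2*(-sqrt(5)/2 - 1/2)*conj(1) + 2*(-1/2 + sqrt(5)/2)*conj(1) + 2*(-1/2 + sqrt(5)/2)*conj(1) + 2*(-sqrt(5)/2 - 1/2)*conj(1) + 5*(0)*conj(-1) + 5*(0)*conj(-1)]
      = (1/20)[(2) + (2) + (-sqrt(5) - 1) + (-1 + sqrt(5)) + (-1 + sqrt(5)) + (-sqrt(5) - 1) + (0) + (0)] = 0/20 = 0
  <chi_2*chi_8, chi_3> = (1/20)[1*(2)*conj(1) + 1*(2)*conj(-1) + 2*(-sqrt(5)/2 - 1/2)*conj(-1) + 2*(-1/2 + sqrt(5)/2)*conj(1) + 2*(-1/2 + sqrt(5)/2)*conj(-1) + 2*(-sqrt(5)/2 - 1/2)*conj(1) + 5*(0)*conj(1) + 5*(0)*conj(-1)]
      = (1/20)[(2) + (-2) + (1 + sqrt(5)) + (-1 + sqrt(5)) + (1 - sqrt(5)) + (-sqrt(5) - 1) + (0) + (0)] = 0/20 = 0
  <chi_2*chi_8, chi_4> = (1/20)[1*(2)*conj(1) + 1*(2)*conj(-1) + 2*(-sqrt(5)/2 - 1/2)*conj(-1) + 2*(-1/2 + sqrt(5)/2)*conj(1) + 2*(-1/2 + sqrt(5)/2)*conj(-1) + 2*(-sqrt(5)/2 - 1/2)*conj(1) + 5*(0)*conj(-1) + 5*(0)*conj(1)]
      = (1/20)[(2) + (-2) + (1 + sqrt(5)) + (-1 + sqrt(5)) + (1 - sqrt(5)) + (-sqrt(5) - 1) + (0) + (0)] = 0/20 = 0
  <chi_2*chi_8, chi_5> = (1/20)[1*(2)*conj(2) + 1*(2)*conj(-2) + 2*(-sqrt(5)/2 - 1/2)*conj(1/2 + sqrt(5)/2) + 2*(-1/2 + sqrt(5)/2)*conj(-1/2 + sqrt(5)/2) + 2*(-1/2 + sqrt(5)/2)*conj(1/2 - sqrt(5)/2) + 2*(-sqrt(5)/2 - 1/2)*conj(-sqrt(5)/2 - 1/2) + 5*(0)*conj(0) + 5*(0)*conj(0)]
      = (1/20)[(4) + (-4) + (-3 - sqrt(5)) + (3 - sqrt(5)) + (-3 + sqrt(5)) + (sqrt(5) + 3) + (0) + (0)] = 0/20 = 0
  <chi_2*chi_8, chi_6> = (1/20)[1*(2)*conj(2) + 1*(2)*conj(2) + 2*(-sqrt(5)/2 - 1/2)*conj(-1/2 + sqrt(5)/2) + 2*(-1/2 + sqrt(5)/2)*conj(-sqrt(5)/2 - 1/2) + 2*(-1/2 + sqrt(5)/2)*conj(-sqrt(5)/2 - 1/2) + 2*(-sqrt(5)/2 - 1/2)*conj(-1/2 + sqrt(5)/2) + 5*(0)*conj(0) + 5*(0)*conj(0)]
      = (1/20)[(4) + (4) + (-2) + (-2) + (-2) + (-2) + (0) + (0)] = 0/20 = 0
  <chi_2*chi_8, chi_7> = (1/20)[1*(2)*conj(2) + 1*(2)*conj(-2) + 2*(-sqrt(5)/2 - 1/2)*conj(1/2 - sqrt(5)/2) + 2*(-1/2 + sqrt(5)/2)*conj(-sqrt(5)/2 - 1/2) + 2*(-1/2 + sqrt(5)/2)*conj(1/2 + sqrt(5)/2) + 2*(-sqrt(5)/2 - 1/2)*conj(-1/2 + sqrt(5)/2) + 5*(0)*conj(0) + 5*(0)*conj(0)]
      = (1/20)[(4) + (-4) + (2) + (-2) + (2) + (-2) + (0) + (0)] = 0/20 = 0
  <chi_2*chi_8, chi_8> = (1/20)[1*(2)*conj(2) + 1*(2)*conj(2) + 2*(-sqrt(5)/2 - 1/2)*conj(-sqrt(5)/2 - 1/2) + 2*(-1/2 + sqrt(5)/2)*conj(-1/2 + sqrt(5)/2) + 2*(-1/2 + sqrt(5)/2)*conj(-1/2 + sqrt(5)/2) + 2*(-sqrt(5)/2 - 1/2)*conj(-sqrt(5)/2 - 1/2) + 5*(0)*conj(0) + 5*(0)*conj(0)]
      = (1/20)[(4) + (4) + (sqrt(5) + 3) + (3 - sqrt(5)) + (3 - sqrt(5)) + (sqrt(5) + 3) + (0) + (0)] = 20/20 = 1
Hence the multiplicities are chi_8: 1. Dimension check: dim(chi_2)*dim(chi_8) = 1*2 = 2 and sum (mult * dim) = 1*2 = 2.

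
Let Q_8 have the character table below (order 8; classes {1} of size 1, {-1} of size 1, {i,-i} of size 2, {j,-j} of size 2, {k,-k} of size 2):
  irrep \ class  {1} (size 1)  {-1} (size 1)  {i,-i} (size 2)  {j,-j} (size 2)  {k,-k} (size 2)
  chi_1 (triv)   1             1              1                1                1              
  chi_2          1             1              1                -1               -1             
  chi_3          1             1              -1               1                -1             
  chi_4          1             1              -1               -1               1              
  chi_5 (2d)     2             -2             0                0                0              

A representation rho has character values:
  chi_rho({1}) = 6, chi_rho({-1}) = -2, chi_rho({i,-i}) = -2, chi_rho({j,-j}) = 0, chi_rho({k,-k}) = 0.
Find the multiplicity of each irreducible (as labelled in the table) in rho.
Multiplicities: chi_1: 0, chi_2: 0, chi_3: 1, chi_4: 1, chi_5: 2.

Justification: Use <chi_rho, chi> = (1/|G|) sum_C |C| * chi_rho(C) * conj(chi(C)) with |G| = 8 for each irreducible chi in the table:
  <chi_rho, chi_1> = (1/8)[1*(6)*conj(1) + 1*(-2)*conj(1) + 2*(-2)*conj(1) + 2*(0)*conj(1) + 2*(0)*conj(1)]
      = (1/8)[(6) + (-2) + (-4) + (0) + (0)] = 0/8 = 0
  <chi_rho, chi_2> = (1/8)[1*(6)*conj(1) + 1*(-2)*conj(1) + 2*(-2)*conj(1) + 2*(0)*conj(-1) + 2*(0)*conj(-1)]
      = (1/8)[(6) + (-2) + (-4) + (0) + (0)] = 0/8 = 0
  <chi_rho, chi_3> = (1/8)[1*(6)*conj(1) + 1*(-2)*conj(1) + 2*(-2)*conj(-1) + 2*(0)*conj(1) + 2*(0)*conj(-1)]
      = (1/8)[(6) + (-2) + (4) + (0) + (0)] = 8/8 = 1
  <chi_rho, chi_4> = (1/8)[1*(6)*conj(1) + 1*(-2)*conj(1) + 2*(-2)*conj(-1) + 2*(0)*conj(-1) + 2*(0)*conj(1)]
      = (1/8)[(6) + (-2) + (4) + (0) + (0)] = 8/8 = 1
  <chi_rho, chi_5> = (1/8)[1*(6)*conj(2) + 1*(-2)*conj(-2) + 2*(-2)*conj(0) + 2*(0)*conj(0) + 2*(0)*conj(0)]
      = (1/8)[(12) + (4) + (0) + (0) + (0)] = 16/8 = 2
Dimension check: dim(rho) = sum (mult * dim) = 0*1 + 0*1 + 1*1 + 1*1 + 2*2 = 6 = chi_rho(e) = 6.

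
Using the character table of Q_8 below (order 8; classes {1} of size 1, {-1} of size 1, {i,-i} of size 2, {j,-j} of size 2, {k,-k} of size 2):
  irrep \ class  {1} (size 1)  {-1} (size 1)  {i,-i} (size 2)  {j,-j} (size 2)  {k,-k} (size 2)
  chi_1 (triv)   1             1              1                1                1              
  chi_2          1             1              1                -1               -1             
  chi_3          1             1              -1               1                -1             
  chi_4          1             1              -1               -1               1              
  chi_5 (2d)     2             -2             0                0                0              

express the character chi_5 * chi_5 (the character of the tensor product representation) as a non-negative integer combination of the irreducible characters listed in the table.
chi_5 tensor chi_5 = chi_1 + chi_2 + chi_3 + chi_4 (all other irreducibles have multiplicity 0).

Reasoning: The character of a tensor product is the pointwise product (chi_5 * chi_5)(C) = chi_5(C) * chi_5(C):
  {1}: (2)*(2), {-1}: (-2)*(-2), {i,-i}: (0)*(0), {j,-j}: (0)*(0), {k,-k}: (0)*(0)
so (chi_5 * chi_5) takes values
  {1} -> 4, {-1} -> 4, {i,-i} -> 0, {j,-j} -> 0, {k,-k} -> 0.
Now take the inner product of this character with each irreducible chi from the table, <chi_5*chi_5, chi> = (1/8) sum_C |C| (chi_5*chi_5)(C) conj(chi(C)):
  <chi_5*chi_5, chi_1> = (1/8)[1*(4)*conj(1) + 1*(4)*conj(1) + 2*(0)*conj(1) + 2*(0)*conj(1) + 2*(0)*conj(1)]
      = (1/8)[(4) + (4) + (0) + (0) + (0)] = 8/8 = 1
  <chi_5*chi_5, chi_2> = (1/8)[1*(4)*conj(1) + 1*(4)*conj(1) + 2*(0)*conj(1) + 2*(0)*conj(-1) + 2*(0)*conj(-1)]
      = (1/8)[(4) + (4) + (0) + (0) + (0)] = 8/8 = 1
  <chi_5*chi_5, chi_3> = (1/8)[1*(4)*conj(1) + 1*(4)*conj(1) + 2*(0)*conj(-1) + 2*(0)*conj(1) + 2*(0)*conj(-1)]
      = (1/8)[(4) + (4) + (0) + (0) + (0)] = 8/8 = 1
  <chi_5*chi_5, chi_4> = (1/8)[1*(4)*conj(1) + 1*(4)*conj(1) + 2*(0)*conj(-1) + 2*(0)*conj(-1) + 2*(0)*conj(1)]
      = (1/8)[(4) + (4) + (0) + (0) + (0)] = 8/8 = 1
  <chi_5*chi_5, chi_5> = (1/8)[1*(4)*conj(2) + 1*(4)*conj(-2) + 2*(0)*conj(0) + 2*(0)*conj(0) + 2*(0)*conj(0)]
      = (1/8)[(8) + (-8) + (0) + (0) + (0)] = 0/8 = 0
Hence the multiplicities are chi_1: 1, chi_2: 1, chi_3: 1, chi_4: 1. Dimension check: dim(chi_5)*dim(chi_5) = 2*2 = 4 and sum (mult * dim) = 1*1 + 1*1 + 1*1 + 1*1 = 4.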